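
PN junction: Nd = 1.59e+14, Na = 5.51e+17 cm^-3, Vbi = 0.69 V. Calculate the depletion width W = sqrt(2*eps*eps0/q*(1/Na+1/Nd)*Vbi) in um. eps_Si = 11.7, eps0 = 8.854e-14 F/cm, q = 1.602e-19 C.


Step 1: 1/Na + 1/Nd = 1/5.51e+17 + 1/1.59e+14 = 6.29112e-15
Step 2: 2*eps*eps0/q = 2*11.7*8.854e-14/1.602e-19 = 1.293281e+07
Step 3: W^2 = 1.293281e+07 * 6.29112e-15 * 0.69 = 5.61397e-08
Step 4: W = sqrt(5.61397e-08) = 2.369e-04 cm = 2.369 um

2.369


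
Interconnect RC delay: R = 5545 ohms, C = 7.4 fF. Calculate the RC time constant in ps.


Step 1: tau = R * C
Step 2: tau = 5545 * 7.4 fF = 5545 * 7.4e-15 F
Step 3: tau = 4.1033e-11 s = 41.033 ps

41.033


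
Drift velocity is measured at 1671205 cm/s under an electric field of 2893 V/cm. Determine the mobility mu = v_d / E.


Step 1: mu = v_d / E
Step 2: mu = 1671205 / 2893
Step 3: mu = 577.67 cm^2/(V*s)

577.67


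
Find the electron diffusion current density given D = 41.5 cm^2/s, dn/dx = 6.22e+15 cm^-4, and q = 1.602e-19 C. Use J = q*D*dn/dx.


Step 1: J = q * D * (dn/dx)
Step 2: J = 1.602e-19 * 41.5 * 6.22e+15
Step 3: J = 4.14e-02 A/cm^2

4.14e-02


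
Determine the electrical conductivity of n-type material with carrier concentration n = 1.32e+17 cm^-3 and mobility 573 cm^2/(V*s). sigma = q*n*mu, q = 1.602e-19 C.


Step 1: sigma = q * n * mu
Step 2: sigma = 1.602e-19 * 1.32e+17 * 573
Step 3: sigma = 1.212e+01 S/cm

1.212e+01


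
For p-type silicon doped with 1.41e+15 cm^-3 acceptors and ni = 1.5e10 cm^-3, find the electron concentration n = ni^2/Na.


Step 1: Majority hole concentration p ≈ Na = 1.41e+15 cm^-3
Step 2: n = ni^2 / Na = (1.5e10)^2 / 1.41e+15
Step 3: n = 1.60e+05 cm^-3

1.60e+05


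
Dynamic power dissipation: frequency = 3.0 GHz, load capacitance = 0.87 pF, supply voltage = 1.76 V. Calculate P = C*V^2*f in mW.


Step 1: V^2 = 1.76^2 = 3.0976 V^2
Step 2: P = C*V^2*f = 0.87e-12 F * 3.0976 * 3.0e9 Hz
Step 3: P = 8.084736e-03 W
Step 4: P = 8.085 mW

8.085


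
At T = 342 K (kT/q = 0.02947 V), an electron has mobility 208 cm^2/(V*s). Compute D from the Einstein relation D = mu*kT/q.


Step 1: D = mu * (kT/q)
Step 2: D = 208 * 0.02947
Step 3: D = 6.13 cm^2/s

6.13


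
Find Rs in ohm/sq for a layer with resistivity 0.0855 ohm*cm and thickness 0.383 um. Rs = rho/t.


Step 1: Convert thickness to cm: t = 0.383 um = 3.8300e-05 cm
Step 2: Rs = rho / t = 0.0855 / 3.8300e-05
Step 3: Rs = 2232.4 ohm/sq

2232.4


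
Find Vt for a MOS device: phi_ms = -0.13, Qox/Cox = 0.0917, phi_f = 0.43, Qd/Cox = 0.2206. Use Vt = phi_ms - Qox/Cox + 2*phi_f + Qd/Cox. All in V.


Step 1: Vt = phi_ms - Qox/Cox + 2*phi_f + Qd/Cox
Step 2: Vt = -0.13 - 0.0917 + 2*0.43 + 0.2206
Step 3: Vt = -0.13 - 0.0917 + 0.86 + 0.2206
Step 4: Vt = 0.8589 V

0.8589


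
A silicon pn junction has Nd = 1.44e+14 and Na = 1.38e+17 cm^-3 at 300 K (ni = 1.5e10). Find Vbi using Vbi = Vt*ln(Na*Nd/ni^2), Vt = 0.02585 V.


Step 1: Compute Na*Nd/ni^2 = 1.38e+17 * 1.44e+14 / (1.5e10)^2 = 8.8320e+10
Step 2: ln(8.8320e+10) = 25.2042
Step 3: Vbi = 0.02585 * 25.2042 = 0.652 V

0.652


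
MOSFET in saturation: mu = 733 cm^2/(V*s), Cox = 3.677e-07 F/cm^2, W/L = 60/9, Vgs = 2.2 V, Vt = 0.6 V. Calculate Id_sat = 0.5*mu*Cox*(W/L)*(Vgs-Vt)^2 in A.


Step 1: Overdrive voltage Vov = Vgs - Vt = 2.2 - 0.6 = 1.6 V
Step 2: W/L = 60/9 = 6.66667
Step 3: Id = 0.5 * 733 * 3.677e-07 * 6.66667 * 1.6^2
Step 4: Id = 2.30e-03 A

2.30e-03


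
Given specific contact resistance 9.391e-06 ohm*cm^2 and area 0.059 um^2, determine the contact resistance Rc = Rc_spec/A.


Step 1: Convert area to cm^2: 0.059 um^2 = 5.9000e-10 cm^2
Step 2: Rc = Rc_spec / A = 9.391e-06 / 5.9000e-10
Step 3: Rc = 1.59e+04 ohms

1.59e+04


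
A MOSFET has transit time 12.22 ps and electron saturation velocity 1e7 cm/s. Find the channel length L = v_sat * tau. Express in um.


Step 1: tau in seconds = 12.22 ps * 1e-12 = 1.2220e-11 s
Step 2: L = v_sat * tau = 1e7 * 1.2220e-11 = 1.2220e-04 cm
Step 3: L in um = 1.2220e-04 * 1e4 = 1.222 um

1.222


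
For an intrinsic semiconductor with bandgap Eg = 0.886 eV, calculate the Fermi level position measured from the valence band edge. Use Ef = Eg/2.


Step 1: For an intrinsic semiconductor, the Fermi level sits at midgap.
Step 2: Ef = Eg / 2 = 0.886 / 2 = 0.443 eV

0.443


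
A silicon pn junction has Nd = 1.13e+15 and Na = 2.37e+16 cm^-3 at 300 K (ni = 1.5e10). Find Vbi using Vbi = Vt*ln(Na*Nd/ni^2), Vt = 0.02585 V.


Step 1: Compute Na*Nd/ni^2 = 2.37e+16 * 1.13e+15 / (1.5e10)^2 = 1.1903e+11
Step 2: ln(1.1903e+11) = 25.5026
Step 3: Vbi = 0.02585 * 25.5026 = 0.659 V

0.659


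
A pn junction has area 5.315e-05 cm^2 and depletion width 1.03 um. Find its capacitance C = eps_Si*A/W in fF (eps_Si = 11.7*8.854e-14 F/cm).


Step 1: eps_Si = 11.7 * 8.854e-14 = 1.035918e-12 F/cm
Step 2: W in cm = 1.03 * 1e-4 = 1.03e-04 cm
Step 3: C = 1.035918e-12 * 5.315e-05 / 1.03e-04 = 5.345538e-13 F
Step 4: C = 534.55 fF

534.55


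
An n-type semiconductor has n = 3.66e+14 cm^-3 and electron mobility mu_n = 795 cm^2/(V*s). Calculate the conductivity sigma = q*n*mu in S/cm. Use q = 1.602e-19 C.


Step 1: sigma = q * n * mu
Step 2: sigma = 1.602e-19 * 3.66e+14 * 795
Step 3: sigma = 4.661e-02 S/cm

4.661e-02


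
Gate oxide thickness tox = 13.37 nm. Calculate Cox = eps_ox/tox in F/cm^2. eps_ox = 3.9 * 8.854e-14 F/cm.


Step 1: eps_ox = 3.9 * 8.854e-14 = 3.45306e-13 F/cm
Step 2: tox in cm = 13.37 nm * 1e-7 = 1.3370e-06 cm
Step 3: Cox = 3.45306e-13 / 1.3370e-06 = 2.58e-07 F/cm^2

2.58e-07


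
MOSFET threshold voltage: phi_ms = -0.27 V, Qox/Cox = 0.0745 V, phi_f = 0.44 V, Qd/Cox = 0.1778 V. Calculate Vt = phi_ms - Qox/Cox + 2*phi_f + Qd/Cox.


Step 1: Vt = phi_ms - Qox/Cox + 2*phi_f + Qd/Cox
Step 2: Vt = -0.27 - 0.0745 + 2*0.44 + 0.1778
Step 3: Vt = -0.27 - 0.0745 + 0.88 + 0.1778
Step 4: Vt = 0.7133 V

0.7133


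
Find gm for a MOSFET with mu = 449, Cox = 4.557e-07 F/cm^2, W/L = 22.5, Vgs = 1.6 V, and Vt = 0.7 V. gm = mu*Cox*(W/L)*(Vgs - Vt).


Step 1: Vov = Vgs - Vt = 1.6 - 0.7 = 0.9 V
Step 2: gm = mu * Cox * (W/L) * Vov
Step 3: gm = 449 * 4.557e-07 * 22.5 * 0.9 = 4.14e-03 S

4.14e-03


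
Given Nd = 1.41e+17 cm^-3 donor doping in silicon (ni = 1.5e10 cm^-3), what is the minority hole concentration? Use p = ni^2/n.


Step 1: Since Nd >> ni, n ≈ Nd = 1.41e+17 cm^-3
Step 2: p = ni^2 / n = (1.5e10)^2 / 1.41e+17
Step 3: p = 2.25e20 / 1.41e+17 = 1.60e+03 cm^-3

1.60e+03


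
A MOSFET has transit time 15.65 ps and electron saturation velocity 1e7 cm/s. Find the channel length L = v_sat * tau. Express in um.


Step 1: tau in seconds = 15.65 ps * 1e-12 = 1.5650e-11 s
Step 2: L = v_sat * tau = 1e7 * 1.5650e-11 = 1.5650e-04 cm
Step 3: L in um = 1.5650e-04 * 1e4 = 1.565 um

1.565


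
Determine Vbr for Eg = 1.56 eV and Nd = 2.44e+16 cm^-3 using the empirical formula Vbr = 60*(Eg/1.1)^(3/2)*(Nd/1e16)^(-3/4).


Step 1: Eg/1.1 = 1.56/1.1 = 1.418182
Step 2: (Eg/1.1)^1.5 = 1.418182^1.5 = 1.688877
Step 3: (Nd/1e16)^(-0.75) = (2.44)^(-0.75) = 0.512221
Step 4: Vbr = 60 * 1.688877 * 0.512221 = 51.9 V

51.9


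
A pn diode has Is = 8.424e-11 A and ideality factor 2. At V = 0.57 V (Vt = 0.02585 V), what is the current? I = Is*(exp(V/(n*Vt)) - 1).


Step 1: V/(n*Vt) = 0.57/(2*0.02585) = 11.0251
Step 2: exp(11.0251) = 6.1396e+04
Step 3: I = 8.424e-11 * (6.1396e+04 - 1) = 5.17e-06 A

5.17e-06


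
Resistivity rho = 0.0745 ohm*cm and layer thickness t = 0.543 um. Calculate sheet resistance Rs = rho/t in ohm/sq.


Step 1: Convert thickness to cm: t = 0.543 um = 5.4300e-05 cm
Step 2: Rs = rho / t = 0.0745 / 5.4300e-05
Step 3: Rs = 1372.0 ohm/sq

1372.0


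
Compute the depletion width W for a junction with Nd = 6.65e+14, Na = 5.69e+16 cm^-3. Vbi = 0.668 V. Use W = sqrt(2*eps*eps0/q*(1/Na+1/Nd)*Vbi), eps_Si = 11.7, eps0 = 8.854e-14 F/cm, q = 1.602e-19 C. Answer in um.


Step 1: 1/Na + 1/Nd = 1/5.69e+16 + 1/6.65e+14 = 1.52133e-15
Step 2: 2*eps*eps0/q = 2*11.7*8.854e-14/1.602e-19 = 1.293281e+07
Step 3: W^2 = 1.293281e+07 * 1.52133e-15 * 0.668 = 1.31429e-08
Step 4: W = sqrt(1.31429e-08) = 1.146e-04 cm = 1.146 um

1.146


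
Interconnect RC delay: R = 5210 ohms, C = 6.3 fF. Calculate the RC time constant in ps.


Step 1: tau = R * C
Step 2: tau = 5210 * 6.3 fF = 5210 * 6.3e-15 F
Step 3: tau = 3.2823e-11 s = 32.823 ps

32.823


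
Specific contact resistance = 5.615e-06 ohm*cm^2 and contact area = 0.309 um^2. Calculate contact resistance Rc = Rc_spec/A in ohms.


Step 1: Convert area to cm^2: 0.309 um^2 = 3.0900e-09 cm^2
Step 2: Rc = Rc_spec / A = 5.615e-06 / 3.0900e-09
Step 3: Rc = 1.82e+03 ohms

1.82e+03


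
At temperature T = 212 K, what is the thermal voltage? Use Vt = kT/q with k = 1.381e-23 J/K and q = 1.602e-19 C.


Step 1: kT = 1.381e-23 * 212 = 2.92772e-21 J
Step 2: Vt = kT/q = 2.92772e-21 / 1.602e-19
Step 3: Vt = 0.01828 V

0.01828


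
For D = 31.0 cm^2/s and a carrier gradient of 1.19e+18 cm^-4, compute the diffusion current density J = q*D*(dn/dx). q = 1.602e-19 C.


Step 1: J = q * D * (dn/dx)
Step 2: J = 1.602e-19 * 31.0 * 1.19e+18
Step 3: J = 5.91e+00 A/cm^2

5.91e+00


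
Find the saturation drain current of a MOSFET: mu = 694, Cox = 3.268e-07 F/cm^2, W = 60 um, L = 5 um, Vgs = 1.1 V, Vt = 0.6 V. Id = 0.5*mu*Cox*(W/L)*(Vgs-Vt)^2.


Step 1: Overdrive voltage Vov = Vgs - Vt = 1.1 - 0.6 = 0.5 V
Step 2: W/L = 60/5 = 12
Step 3: Id = 0.5 * 694 * 3.268e-07 * 12 * 0.5^2
Step 4: Id = 3.40e-04 A

3.40e-04


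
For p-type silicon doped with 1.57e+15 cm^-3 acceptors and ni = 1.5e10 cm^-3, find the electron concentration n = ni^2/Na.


Step 1: Majority hole concentration p ≈ Na = 1.57e+15 cm^-3
Step 2: n = ni^2 / Na = (1.5e10)^2 / 1.57e+15
Step 3: n = 1.43e+05 cm^-3

1.43e+05


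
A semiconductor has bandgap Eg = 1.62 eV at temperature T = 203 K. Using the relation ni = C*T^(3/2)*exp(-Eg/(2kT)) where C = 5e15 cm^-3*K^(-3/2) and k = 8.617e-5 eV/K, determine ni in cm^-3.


Step 1: Compute kT = 8.617e-5 * 203 = 0.01749251 eV
Step 2: Exponent = -Eg/(2kT) = -1.62/(2*0.01749251) = -46.30553
Step 3: T^(3/2) = 203^1.5 = 2892.30
Step 4: ni = 5e15 * 2892.30 * exp(-46.30553) = 1.12e-01 cm^-3

1.12e-01


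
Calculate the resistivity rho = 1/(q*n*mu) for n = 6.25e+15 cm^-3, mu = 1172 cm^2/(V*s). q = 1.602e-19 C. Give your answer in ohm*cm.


Step 1: sigma = q * n * mu = 1.602e-19 * 6.25e+15 * 1172 = 1.17347e+00 S/cm
Step 2: rho = 1 / sigma = 1 / 1.17347e+00 = 0.8522 ohm*cm

0.8522


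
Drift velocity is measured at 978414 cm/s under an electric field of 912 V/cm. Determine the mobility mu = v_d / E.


Step 1: mu = v_d / E
Step 2: mu = 978414 / 912
Step 3: mu = 1072.82 cm^2/(V*s)

1072.82


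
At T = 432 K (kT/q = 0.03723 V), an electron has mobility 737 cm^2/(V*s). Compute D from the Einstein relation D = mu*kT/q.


Step 1: D = mu * (kT/q)
Step 2: D = 737 * 0.03723
Step 3: D = 27.44 cm^2/s

27.44


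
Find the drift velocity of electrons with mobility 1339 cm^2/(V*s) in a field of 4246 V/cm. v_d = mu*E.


Step 1: v_d = mu * E
Step 2: v_d = 1339 * 4246 = 5685394
Step 3: v_d = 5.69e+06 cm/s

5.69e+06


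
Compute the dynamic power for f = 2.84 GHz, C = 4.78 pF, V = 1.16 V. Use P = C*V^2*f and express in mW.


Step 1: V^2 = 1.16^2 = 1.3456 V^2
Step 2: P = C*V^2*f = 4.78e-12 F * 1.3456 * 2.84e9 Hz
Step 3: P = 1.826678912e-02 W
Step 4: P = 18.267 mW

18.267


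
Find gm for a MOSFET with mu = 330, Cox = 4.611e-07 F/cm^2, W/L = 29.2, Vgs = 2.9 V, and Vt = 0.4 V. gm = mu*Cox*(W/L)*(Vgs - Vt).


Step 1: Vov = Vgs - Vt = 2.9 - 0.4 = 2.5 V
Step 2: gm = mu * Cox * (W/L) * Vov
Step 3: gm = 330 * 4.611e-07 * 29.2 * 2.5 = 1.11e-02 S

1.11e-02


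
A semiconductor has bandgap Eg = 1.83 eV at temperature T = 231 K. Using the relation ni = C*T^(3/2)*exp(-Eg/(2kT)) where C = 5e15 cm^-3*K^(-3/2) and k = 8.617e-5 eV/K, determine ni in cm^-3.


Step 1: Compute kT = 8.617e-5 * 231 = 0.01990527 eV
Step 2: Exponent = -Eg/(2kT) = -1.83/(2*0.01990527) = -45.96773
Step 3: T^(3/2) = 231^1.5 = 3510.90
Step 4: ni = 5e15 * 3510.90 * exp(-45.96773) = 1.91e-01 cm^-3

1.91e-01


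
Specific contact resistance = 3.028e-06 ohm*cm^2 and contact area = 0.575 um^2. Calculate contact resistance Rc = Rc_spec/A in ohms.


Step 1: Convert area to cm^2: 0.575 um^2 = 5.7500e-09 cm^2
Step 2: Rc = Rc_spec / A = 3.028e-06 / 5.7500e-09
Step 3: Rc = 5.27e+02 ohms

5.27e+02


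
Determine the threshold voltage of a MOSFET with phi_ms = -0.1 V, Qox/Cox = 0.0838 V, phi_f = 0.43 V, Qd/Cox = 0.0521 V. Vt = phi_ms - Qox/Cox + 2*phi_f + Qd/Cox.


Step 1: Vt = phi_ms - Qox/Cox + 2*phi_f + Qd/Cox
Step 2: Vt = -0.1 - 0.0838 + 2*0.43 + 0.0521
Step 3: Vt = -0.1 - 0.0838 + 0.86 + 0.0521
Step 4: Vt = 0.7283 V

0.7283


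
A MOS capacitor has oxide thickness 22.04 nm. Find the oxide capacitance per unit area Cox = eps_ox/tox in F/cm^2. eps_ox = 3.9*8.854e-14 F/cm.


Step 1: eps_ox = 3.9 * 8.854e-14 = 3.45306e-13 F/cm
Step 2: tox in cm = 22.04 nm * 1e-7 = 2.2040e-06 cm
Step 3: Cox = 3.45306e-13 / 2.2040e-06 = 1.57e-07 F/cm^2

1.57e-07


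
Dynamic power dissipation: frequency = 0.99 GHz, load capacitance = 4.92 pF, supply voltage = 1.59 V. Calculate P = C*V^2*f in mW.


Step 1: V^2 = 1.59^2 = 2.5281 V^2
Step 2: P = C*V^2*f = 4.92e-12 F * 2.5281 * 0.99e9 Hz
Step 3: P = 1.231386948e-02 W
Step 4: P = 12.314 mW

12.314


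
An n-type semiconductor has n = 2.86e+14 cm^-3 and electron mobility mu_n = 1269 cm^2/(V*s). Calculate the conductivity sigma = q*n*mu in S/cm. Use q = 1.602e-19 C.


Step 1: sigma = q * n * mu
Step 2: sigma = 1.602e-19 * 2.86e+14 * 1269
Step 3: sigma = 5.814e-02 S/cm

5.814e-02


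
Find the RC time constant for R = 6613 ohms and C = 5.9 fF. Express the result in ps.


Step 1: tau = R * C
Step 2: tau = 6613 * 5.9 fF = 6613 * 5.9e-15 F
Step 3: tau = 3.90167e-11 s = 39.0167 ps

39.0167


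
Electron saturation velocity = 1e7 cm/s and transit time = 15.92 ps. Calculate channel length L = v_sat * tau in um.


Step 1: tau in seconds = 15.92 ps * 1e-12 = 1.5920e-11 s
Step 2: L = v_sat * tau = 1e7 * 1.5920e-11 = 1.5920e-04 cm
Step 3: L in um = 1.5920e-04 * 1e4 = 1.592 um

1.592


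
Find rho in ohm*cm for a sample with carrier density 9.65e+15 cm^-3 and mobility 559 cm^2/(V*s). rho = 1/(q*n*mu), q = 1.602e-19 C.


Step 1: sigma = q * n * mu = 1.602e-19 * 9.65e+15 * 559 = 8.64175e-01 S/cm
Step 2: rho = 1 / sigma = 1 / 8.64175e-01 = 1.157 ohm*cm

1.157


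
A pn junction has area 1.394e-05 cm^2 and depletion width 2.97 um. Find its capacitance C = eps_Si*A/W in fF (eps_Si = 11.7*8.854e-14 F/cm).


Step 1: eps_Si = 11.7 * 8.854e-14 = 1.035918e-12 F/cm
Step 2: W in cm = 2.97 * 1e-4 = 2.97e-04 cm
Step 3: C = 1.035918e-12 * 1.394e-05 / 2.97e-04 = 4.862188e-14 F
Step 4: C = 48.62 fF

48.62


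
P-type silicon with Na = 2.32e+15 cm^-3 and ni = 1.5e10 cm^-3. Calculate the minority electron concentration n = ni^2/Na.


Step 1: Majority hole concentration p ≈ Na = 2.32e+15 cm^-3
Step 2: n = ni^2 / Na = (1.5e10)^2 / 2.32e+15
Step 3: n = 9.70e+04 cm^-3

9.70e+04


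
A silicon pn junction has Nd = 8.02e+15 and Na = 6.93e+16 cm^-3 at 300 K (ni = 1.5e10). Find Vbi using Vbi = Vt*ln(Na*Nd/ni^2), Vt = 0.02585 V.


Step 1: Compute Na*Nd/ni^2 = 6.93e+16 * 8.02e+15 / (1.5e10)^2 = 2.4702e+12
Step 2: ln(2.4702e+12) = 28.5353
Step 3: Vbi = 0.02585 * 28.5353 = 0.738 V

0.738


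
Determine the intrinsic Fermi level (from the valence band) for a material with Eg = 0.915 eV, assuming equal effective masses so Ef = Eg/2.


Step 1: For an intrinsic semiconductor, the Fermi level sits at midgap.
Step 2: Ef = Eg / 2 = 0.915 / 2 = 0.4575 eV

0.4575


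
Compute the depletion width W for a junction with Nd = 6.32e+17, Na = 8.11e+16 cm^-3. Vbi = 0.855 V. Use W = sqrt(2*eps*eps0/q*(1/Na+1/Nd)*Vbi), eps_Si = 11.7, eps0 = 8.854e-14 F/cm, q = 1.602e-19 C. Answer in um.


Step 1: 1/Na + 1/Nd = 1/8.11e+16 + 1/6.32e+17 = 1.39127e-17
Step 2: 2*eps*eps0/q = 2*11.7*8.854e-14/1.602e-19 = 1.293281e+07
Step 3: W^2 = 1.293281e+07 * 1.39127e-17 * 0.855 = 1.53840e-10
Step 4: W = sqrt(1.53840e-10) = 1.240e-05 cm = 0.124 um

0.124


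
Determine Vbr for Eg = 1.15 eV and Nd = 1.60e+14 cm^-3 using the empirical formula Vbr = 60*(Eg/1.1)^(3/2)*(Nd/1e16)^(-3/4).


Step 1: Eg/1.1 = 1.15/1.1 = 1.045455
Step 2: (Eg/1.1)^1.5 = 1.045455^1.5 = 1.068952
Step 3: (Nd/1e16)^(-0.75) = (0.016)^(-0.75) = 22.228493
Step 4: Vbr = 60 * 1.068952 * 22.228493 = 1425.7 V

1425.7


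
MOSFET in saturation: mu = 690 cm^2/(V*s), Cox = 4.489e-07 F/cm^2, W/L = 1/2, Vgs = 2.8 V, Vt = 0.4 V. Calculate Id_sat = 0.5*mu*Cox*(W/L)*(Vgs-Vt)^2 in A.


Step 1: Overdrive voltage Vov = Vgs - Vt = 2.8 - 0.4 = 2.4 V
Step 2: W/L = 1/2 = 0.5
Step 3: Id = 0.5 * 690 * 4.489e-07 * 0.5 * 2.4^2
Step 4: Id = 4.46e-04 A

4.46e-04


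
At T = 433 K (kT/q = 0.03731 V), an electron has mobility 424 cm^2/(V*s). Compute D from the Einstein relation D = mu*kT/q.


Step 1: D = mu * (kT/q)
Step 2: D = 424 * 0.03731
Step 3: D = 15.82 cm^2/s

15.82


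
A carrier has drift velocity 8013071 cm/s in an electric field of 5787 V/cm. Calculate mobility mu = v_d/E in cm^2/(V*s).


Step 1: mu = v_d / E
Step 2: mu = 8013071 / 5787
Step 3: mu = 1384.67 cm^2/(V*s)

1384.67


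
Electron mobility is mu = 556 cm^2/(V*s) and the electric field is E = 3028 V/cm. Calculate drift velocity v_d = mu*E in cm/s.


Step 1: v_d = mu * E
Step 2: v_d = 556 * 3028 = 1683568
Step 3: v_d = 1.68e+06 cm/s

1.68e+06


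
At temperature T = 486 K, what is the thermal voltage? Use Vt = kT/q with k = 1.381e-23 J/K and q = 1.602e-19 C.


Step 1: kT = 1.381e-23 * 486 = 6.71166e-21 J
Step 2: Vt = kT/q = 6.71166e-21 / 1.602e-19
Step 3: Vt = 0.0419 V

0.0419


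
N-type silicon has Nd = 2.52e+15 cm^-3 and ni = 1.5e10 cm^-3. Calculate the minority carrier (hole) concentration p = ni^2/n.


Step 1: Since Nd >> ni, n ≈ Nd = 2.52e+15 cm^-3
Step 2: p = ni^2 / n = (1.5e10)^2 / 2.52e+15
Step 3: p = 2.25e20 / 2.52e+15 = 8.93e+04 cm^-3

8.93e+04


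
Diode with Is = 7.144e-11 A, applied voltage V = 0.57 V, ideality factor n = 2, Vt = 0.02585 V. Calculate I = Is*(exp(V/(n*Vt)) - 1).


Step 1: V/(n*Vt) = 0.57/(2*0.02585) = 11.0251
Step 2: exp(11.0251) = 6.1396e+04
Step 3: I = 7.144e-11 * (6.1396e+04 - 1) = 4.39e-06 A

4.39e-06


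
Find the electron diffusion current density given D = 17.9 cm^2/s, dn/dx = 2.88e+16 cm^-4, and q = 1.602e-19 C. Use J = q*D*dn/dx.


Step 1: J = q * D * (dn/dx)
Step 2: J = 1.602e-19 * 17.9 * 2.88e+16
Step 3: J = 8.26e-02 A/cm^2

8.26e-02


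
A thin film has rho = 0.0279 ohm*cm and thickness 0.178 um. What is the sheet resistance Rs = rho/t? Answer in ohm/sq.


Step 1: Convert thickness to cm: t = 0.178 um = 1.7800e-05 cm
Step 2: Rs = rho / t = 0.0279 / 1.7800e-05
Step 3: Rs = 1567.4 ohm/sq

1567.4


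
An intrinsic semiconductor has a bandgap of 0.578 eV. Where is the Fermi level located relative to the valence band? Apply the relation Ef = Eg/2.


Step 1: For an intrinsic semiconductor, the Fermi level sits at midgap.
Step 2: Ef = Eg / 2 = 0.578 / 2 = 0.289 eV

0.289


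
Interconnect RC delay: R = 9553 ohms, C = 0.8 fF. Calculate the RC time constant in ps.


Step 1: tau = R * C
Step 2: tau = 9553 * 0.8 fF = 9553 * 8.0e-16 F
Step 3: tau = 7.6424e-12 s = 7.6424 ps

7.6424


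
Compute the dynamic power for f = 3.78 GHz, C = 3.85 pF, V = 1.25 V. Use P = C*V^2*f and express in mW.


Step 1: V^2 = 1.25^2 = 1.5625 V^2
Step 2: P = C*V^2*f = 3.85e-12 F * 1.5625 * 3.78e9 Hz
Step 3: P = 2.27390625e-02 W
Step 4: P = 22.739 mW

22.739


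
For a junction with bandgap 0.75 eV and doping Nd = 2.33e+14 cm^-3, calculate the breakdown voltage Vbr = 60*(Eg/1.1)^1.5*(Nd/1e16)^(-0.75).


Step 1: Eg/1.1 = 0.75/1.1 = 0.681818
Step 2: (Eg/1.1)^1.5 = 0.681818^1.5 = 0.562993
Step 3: (Nd/1e16)^(-0.75) = (0.0233)^(-0.75) = 16.768069
Step 4: Vbr = 60 * 0.562993 * 16.768069 = 566.4 V

566.4


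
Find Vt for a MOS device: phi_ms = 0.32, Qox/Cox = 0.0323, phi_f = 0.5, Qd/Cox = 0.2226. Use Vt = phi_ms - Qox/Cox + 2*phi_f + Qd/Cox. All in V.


Step 1: Vt = phi_ms - Qox/Cox + 2*phi_f + Qd/Cox
Step 2: Vt = 0.32 - 0.0323 + 2*0.5 + 0.2226
Step 3: Vt = 0.32 - 0.0323 + 1.0 + 0.2226
Step 4: Vt = 1.5103 V

1.5103


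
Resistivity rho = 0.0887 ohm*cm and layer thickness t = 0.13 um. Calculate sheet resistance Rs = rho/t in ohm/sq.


Step 1: Convert thickness to cm: t = 0.13 um = 1.3000e-05 cm
Step 2: Rs = rho / t = 0.0887 / 1.3000e-05
Step 3: Rs = 6823.1 ohm/sq

6823.1


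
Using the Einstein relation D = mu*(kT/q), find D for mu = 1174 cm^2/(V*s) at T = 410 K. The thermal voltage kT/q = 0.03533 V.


Step 1: D = mu * (kT/q)
Step 2: D = 1174 * 0.03533
Step 3: D = 41.48 cm^2/s

41.48


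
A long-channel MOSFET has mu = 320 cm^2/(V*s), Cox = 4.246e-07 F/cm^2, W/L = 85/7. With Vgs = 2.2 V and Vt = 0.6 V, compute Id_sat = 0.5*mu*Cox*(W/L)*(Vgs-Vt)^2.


Step 1: Overdrive voltage Vov = Vgs - Vt = 2.2 - 0.6 = 1.6 V
Step 2: W/L = 85/7 = 12.1429
Step 3: Id = 0.5 * 320 * 4.246e-07 * 12.1429 * 1.6^2
Step 4: Id = 2.11e-03 A

2.11e-03


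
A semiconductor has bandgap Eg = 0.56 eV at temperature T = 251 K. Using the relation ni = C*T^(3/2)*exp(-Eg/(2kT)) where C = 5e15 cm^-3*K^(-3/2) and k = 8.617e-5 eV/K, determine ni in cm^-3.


Step 1: Compute kT = 8.617e-5 * 251 = 0.02162867 eV
Step 2: Exponent = -Eg/(2kT) = -0.56/(2*0.02162867) = -12.94578
Step 3: T^(3/2) = 251^1.5 = 3976.59
Step 4: ni = 5e15 * 3976.59 * exp(-12.94578) = 4.74e+13 cm^-3

4.74e+13


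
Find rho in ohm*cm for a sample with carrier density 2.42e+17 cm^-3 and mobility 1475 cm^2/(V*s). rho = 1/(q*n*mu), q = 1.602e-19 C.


Step 1: sigma = q * n * mu = 1.602e-19 * 2.42e+17 * 1475 = 5.71834e+01 S/cm
Step 2: rho = 1 / sigma = 1 / 5.71834e+01 = 0.01749 ohm*cm

0.01749


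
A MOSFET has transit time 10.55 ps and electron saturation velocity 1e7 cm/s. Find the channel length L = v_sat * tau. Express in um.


Step 1: tau in seconds = 10.55 ps * 1e-12 = 1.0550e-11 s
Step 2: L = v_sat * tau = 1e7 * 1.0550e-11 = 1.0550e-04 cm
Step 3: L in um = 1.0550e-04 * 1e4 = 1.055 um

1.055


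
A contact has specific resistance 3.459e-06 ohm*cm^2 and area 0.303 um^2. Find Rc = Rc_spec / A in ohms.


Step 1: Convert area to cm^2: 0.303 um^2 = 3.0300e-09 cm^2
Step 2: Rc = Rc_spec / A = 3.459e-06 / 3.0300e-09
Step 3: Rc = 1.14e+03 ohms

1.14e+03


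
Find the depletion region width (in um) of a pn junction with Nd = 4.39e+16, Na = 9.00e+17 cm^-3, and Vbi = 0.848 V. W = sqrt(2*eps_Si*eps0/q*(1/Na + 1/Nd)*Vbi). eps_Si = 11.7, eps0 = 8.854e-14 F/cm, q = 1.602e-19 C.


Step 1: 1/Na + 1/Nd = 1/9.00e+17 + 1/4.39e+16 = 2.38902e-17
Step 2: 2*eps*eps0/q = 2*11.7*8.854e-14/1.602e-19 = 1.293281e+07
Step 3: W^2 = 1.293281e+07 * 2.38902e-17 * 0.848 = 2.62004e-10
Step 4: W = sqrt(2.62004e-10) = 1.619e-05 cm = 0.1619 um

0.1619


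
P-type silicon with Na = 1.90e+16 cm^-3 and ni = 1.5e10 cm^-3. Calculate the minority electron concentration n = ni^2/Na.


Step 1: Majority hole concentration p ≈ Na = 1.90e+16 cm^-3
Step 2: n = ni^2 / Na = (1.5e10)^2 / 1.90e+16
Step 3: n = 1.18e+04 cm^-3

1.18e+04


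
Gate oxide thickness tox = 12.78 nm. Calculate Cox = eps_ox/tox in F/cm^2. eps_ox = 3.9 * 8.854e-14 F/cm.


Step 1: eps_ox = 3.9 * 8.854e-14 = 3.45306e-13 F/cm
Step 2: tox in cm = 12.78 nm * 1e-7 = 1.2780e-06 cm
Step 3: Cox = 3.45306e-13 / 1.2780e-06 = 2.70e-07 F/cm^2

2.70e-07


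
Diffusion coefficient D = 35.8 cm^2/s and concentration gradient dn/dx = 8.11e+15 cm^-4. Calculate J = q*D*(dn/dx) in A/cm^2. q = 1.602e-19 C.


Step 1: J = q * D * (dn/dx)
Step 2: J = 1.602e-19 * 35.8 * 8.11e+15
Step 3: J = 4.65e-02 A/cm^2

4.65e-02


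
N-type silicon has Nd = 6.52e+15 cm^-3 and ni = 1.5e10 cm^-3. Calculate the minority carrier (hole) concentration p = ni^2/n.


Step 1: Since Nd >> ni, n ≈ Nd = 6.52e+15 cm^-3
Step 2: p = ni^2 / n = (1.5e10)^2 / 6.52e+15
Step 3: p = 2.25e20 / 6.52e+15 = 3.45e+04 cm^-3

3.45e+04


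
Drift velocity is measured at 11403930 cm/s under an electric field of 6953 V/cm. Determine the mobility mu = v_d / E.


Step 1: mu = v_d / E
Step 2: mu = 11403930 / 6953
Step 3: mu = 1640.15 cm^2/(V*s)

1640.15


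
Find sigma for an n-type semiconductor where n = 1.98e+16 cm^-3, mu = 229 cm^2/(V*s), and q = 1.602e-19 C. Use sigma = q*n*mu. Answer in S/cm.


Step 1: sigma = q * n * mu
Step 2: sigma = 1.602e-19 * 1.98e+16 * 229
Step 3: sigma = 7.264e-01 S/cm

7.264e-01


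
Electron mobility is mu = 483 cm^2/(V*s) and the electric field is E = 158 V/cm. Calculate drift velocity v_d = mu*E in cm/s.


Step 1: v_d = mu * E
Step 2: v_d = 483 * 158 = 76314
Step 3: v_d = 7.63e+04 cm/s

7.63e+04


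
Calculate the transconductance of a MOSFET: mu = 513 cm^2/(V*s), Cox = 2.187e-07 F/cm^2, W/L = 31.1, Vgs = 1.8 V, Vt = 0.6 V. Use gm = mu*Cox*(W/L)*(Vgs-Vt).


Step 1: Vov = Vgs - Vt = 1.8 - 0.6 = 1.2 V
Step 2: gm = mu * Cox * (W/L) * Vov
Step 3: gm = 513 * 2.187e-07 * 31.1 * 1.2 = 4.19e-03 S

4.19e-03


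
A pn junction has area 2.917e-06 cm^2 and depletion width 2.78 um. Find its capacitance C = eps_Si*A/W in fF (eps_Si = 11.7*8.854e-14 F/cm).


Step 1: eps_Si = 11.7 * 8.854e-14 = 1.035918e-12 F/cm
Step 2: W in cm = 2.78 * 1e-4 = 2.78e-04 cm
Step 3: C = 1.035918e-12 * 2.917e-06 / 2.78e-04 = 1.086969e-14 F
Step 4: C = 10.87 fF

10.87


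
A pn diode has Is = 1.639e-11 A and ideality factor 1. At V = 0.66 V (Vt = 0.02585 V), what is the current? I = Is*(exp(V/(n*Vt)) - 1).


Step 1: V/(n*Vt) = 0.66/(1*0.02585) = 25.5319
Step 2: exp(25.5319) = 1.2256e+11
Step 3: I = 1.639e-11 * (1.2256e+11 - 1) = 2.01e+00 A

2.01e+00


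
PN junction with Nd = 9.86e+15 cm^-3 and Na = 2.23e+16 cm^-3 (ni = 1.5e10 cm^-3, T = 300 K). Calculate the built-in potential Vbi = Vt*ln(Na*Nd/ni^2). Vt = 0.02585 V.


Step 1: Compute Na*Nd/ni^2 = 2.23e+16 * 9.86e+15 / (1.5e10)^2 = 9.7724e+11
Step 2: ln(9.7724e+11) = 27.6080
Step 3: Vbi = 0.02585 * 27.6080 = 0.714 V

0.714


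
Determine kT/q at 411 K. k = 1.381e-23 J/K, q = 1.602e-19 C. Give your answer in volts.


Step 1: kT = 1.381e-23 * 411 = 5.67591e-21 J
Step 2: Vt = kT/q = 5.67591e-21 / 1.602e-19
Step 3: Vt = 0.03543 V

0.03543


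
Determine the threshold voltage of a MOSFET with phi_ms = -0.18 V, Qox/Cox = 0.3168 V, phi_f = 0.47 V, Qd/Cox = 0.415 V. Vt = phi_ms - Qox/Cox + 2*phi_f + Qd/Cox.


Step 1: Vt = phi_ms - Qox/Cox + 2*phi_f + Qd/Cox
Step 2: Vt = -0.18 - 0.3168 + 2*0.47 + 0.415
Step 3: Vt = -0.18 - 0.3168 + 0.94 + 0.415
Step 4: Vt = 0.8582 V

0.8582


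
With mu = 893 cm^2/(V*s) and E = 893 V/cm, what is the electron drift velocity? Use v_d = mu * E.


Step 1: v_d = mu * E
Step 2: v_d = 893 * 893 = 797449
Step 3: v_d = 7.97e+05 cm/s

7.97e+05


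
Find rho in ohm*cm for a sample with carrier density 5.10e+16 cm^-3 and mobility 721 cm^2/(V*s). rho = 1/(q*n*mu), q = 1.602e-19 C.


Step 1: sigma = q * n * mu = 1.602e-19 * 5.10e+16 * 721 = 5.89071e+00 S/cm
Step 2: rho = 1 / sigma = 1 / 5.89071e+00 = 0.1698 ohm*cm

0.1698


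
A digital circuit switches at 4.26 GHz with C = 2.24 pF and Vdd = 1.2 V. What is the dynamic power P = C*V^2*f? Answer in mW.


Step 1: V^2 = 1.2^2 = 1.44 V^2
Step 2: P = C*V^2*f = 2.24e-12 F * 1.44 * 4.26e9 Hz
Step 3: P = 1.3741056e-02 W
Step 4: P = 13.741 mW

13.741


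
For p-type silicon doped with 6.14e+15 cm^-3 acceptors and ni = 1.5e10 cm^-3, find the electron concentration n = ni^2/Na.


Step 1: Majority hole concentration p ≈ Na = 6.14e+15 cm^-3
Step 2: n = ni^2 / Na = (1.5e10)^2 / 6.14e+15
Step 3: n = 3.66e+04 cm^-3

3.66e+04


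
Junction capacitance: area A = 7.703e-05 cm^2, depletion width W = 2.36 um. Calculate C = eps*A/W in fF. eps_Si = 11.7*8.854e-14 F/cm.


Step 1: eps_Si = 11.7 * 8.854e-14 = 1.035918e-12 F/cm
Step 2: W in cm = 2.36 * 1e-4 = 2.36e-04 cm
Step 3: C = 1.035918e-12 * 7.703e-05 / 2.36e-04 = 3.381219e-13 F
Step 4: C = 338.12 fF

338.12


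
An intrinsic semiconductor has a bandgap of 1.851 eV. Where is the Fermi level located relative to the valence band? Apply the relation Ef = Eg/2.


Step 1: For an intrinsic semiconductor, the Fermi level sits at midgap.
Step 2: Ef = Eg / 2 = 1.851 / 2 = 0.9255 eV

0.9255


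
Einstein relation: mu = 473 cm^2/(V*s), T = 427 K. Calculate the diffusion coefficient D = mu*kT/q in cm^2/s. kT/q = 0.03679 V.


Step 1: D = mu * (kT/q)
Step 2: D = 473 * 0.03679
Step 3: D = 17.4 cm^2/s

17.4


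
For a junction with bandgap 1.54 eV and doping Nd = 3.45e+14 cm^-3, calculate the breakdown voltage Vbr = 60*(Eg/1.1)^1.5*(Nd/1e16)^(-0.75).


Step 1: Eg/1.1 = 1.54/1.1 = 1.400000
Step 2: (Eg/1.1)^1.5 = 1.400000^1.5 = 1.656502
Step 3: (Nd/1e16)^(-0.75) = (0.0345)^(-0.75) = 12.492107
Step 4: Vbr = 60 * 1.656502 * 12.492107 = 1241.6 V

1241.6


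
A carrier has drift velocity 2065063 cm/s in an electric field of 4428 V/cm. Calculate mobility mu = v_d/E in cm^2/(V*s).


Step 1: mu = v_d / E
Step 2: mu = 2065063 / 4428
Step 3: mu = 466.36 cm^2/(V*s)

466.36


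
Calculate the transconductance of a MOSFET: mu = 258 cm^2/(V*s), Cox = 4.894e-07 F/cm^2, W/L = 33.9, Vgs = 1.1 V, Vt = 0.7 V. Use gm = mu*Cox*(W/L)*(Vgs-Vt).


Step 1: Vov = Vgs - Vt = 1.1 - 0.7 = 0.4 V
Step 2: gm = mu * Cox * (W/L) * Vov
Step 3: gm = 258 * 4.894e-07 * 33.9 * 0.4 = 1.71e-03 S

1.71e-03


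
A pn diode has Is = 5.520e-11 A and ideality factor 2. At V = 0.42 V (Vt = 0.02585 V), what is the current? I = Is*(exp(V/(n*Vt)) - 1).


Step 1: V/(n*Vt) = 0.42/(2*0.02585) = 8.1238
Step 2: exp(8.1238) = 3.3738e+03
Step 3: I = 5.520e-11 * (3.3738e+03 - 1) = 1.86e-07 A

1.86e-07


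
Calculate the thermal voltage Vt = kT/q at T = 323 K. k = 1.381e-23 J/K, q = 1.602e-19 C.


Step 1: kT = 1.381e-23 * 323 = 4.46063e-21 J
Step 2: Vt = kT/q = 4.46063e-21 / 1.602e-19
Step 3: Vt = 0.02784 V

0.02784


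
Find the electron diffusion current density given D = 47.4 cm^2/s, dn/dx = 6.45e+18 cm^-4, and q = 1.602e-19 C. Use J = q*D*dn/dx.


Step 1: J = q * D * (dn/dx)
Step 2: J = 1.602e-19 * 47.4 * 6.45e+18
Step 3: J = 4.90e+01 A/cm^2

4.90e+01


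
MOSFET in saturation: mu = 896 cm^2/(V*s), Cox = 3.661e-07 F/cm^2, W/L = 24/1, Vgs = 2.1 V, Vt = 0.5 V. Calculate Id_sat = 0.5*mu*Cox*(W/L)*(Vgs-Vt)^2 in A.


Step 1: Overdrive voltage Vov = Vgs - Vt = 2.1 - 0.5 = 1.6 V
Step 2: W/L = 24/1 = 24
Step 3: Id = 0.5 * 896 * 3.661e-07 * 24 * 1.6^2
Step 4: Id = 1.01e-02 A

1.01e-02


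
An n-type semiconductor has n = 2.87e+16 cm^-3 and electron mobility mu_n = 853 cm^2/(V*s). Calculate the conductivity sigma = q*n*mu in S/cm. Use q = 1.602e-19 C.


Step 1: sigma = q * n * mu
Step 2: sigma = 1.602e-19 * 2.87e+16 * 853
Step 3: sigma = 3.922e+00 S/cm

3.922e+00


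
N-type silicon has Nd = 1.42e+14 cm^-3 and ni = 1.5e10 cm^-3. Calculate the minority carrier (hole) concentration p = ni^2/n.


Step 1: Since Nd >> ni, n ≈ Nd = 1.42e+14 cm^-3
Step 2: p = ni^2 / n = (1.5e10)^2 / 1.42e+14
Step 3: p = 2.25e20 / 1.42e+14 = 1.58e+06 cm^-3

1.58e+06


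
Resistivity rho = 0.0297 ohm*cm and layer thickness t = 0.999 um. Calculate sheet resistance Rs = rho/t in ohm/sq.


Step 1: Convert thickness to cm: t = 0.999 um = 9.9900e-05 cm
Step 2: Rs = rho / t = 0.0297 / 9.9900e-05
Step 3: Rs = 297.3 ohm/sq

297.3


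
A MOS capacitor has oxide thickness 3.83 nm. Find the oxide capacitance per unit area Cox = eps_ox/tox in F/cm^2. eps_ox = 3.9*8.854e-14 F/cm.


Step 1: eps_ox = 3.9 * 8.854e-14 = 3.45306e-13 F/cm
Step 2: tox in cm = 3.83 nm * 1e-7 = 3.8300e-07 cm
Step 3: Cox = 3.45306e-13 / 3.8300e-07 = 9.02e-07 F/cm^2

9.02e-07


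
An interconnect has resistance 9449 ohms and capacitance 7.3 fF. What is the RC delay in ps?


Step 1: tau = R * C
Step 2: tau = 9449 * 7.3 fF = 9449 * 7.3e-15 F
Step 3: tau = 6.89777e-11 s = 68.9777 ps

68.9777


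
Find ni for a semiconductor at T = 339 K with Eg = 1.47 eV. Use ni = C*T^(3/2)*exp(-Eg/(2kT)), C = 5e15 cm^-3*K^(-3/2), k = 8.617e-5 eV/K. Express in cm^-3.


Step 1: Compute kT = 8.617e-5 * 339 = 0.02921163 eV
Step 2: Exponent = -Eg/(2kT) = -1.47/(2*0.02921163) = -25.16121
Step 3: T^(3/2) = 339^1.5 = 6241.65
Step 4: ni = 5e15 * 6241.65 * exp(-25.16121) = 3.69e+08 cm^-3

3.69e+08


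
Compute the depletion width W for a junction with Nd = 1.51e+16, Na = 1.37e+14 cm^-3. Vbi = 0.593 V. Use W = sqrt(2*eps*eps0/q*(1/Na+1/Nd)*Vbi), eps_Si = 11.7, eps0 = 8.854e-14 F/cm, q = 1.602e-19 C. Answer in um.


Step 1: 1/Na + 1/Nd = 1/1.37e+14 + 1/1.51e+16 = 7.36550e-15
Step 2: 2*eps*eps0/q = 2*11.7*8.854e-14/1.602e-19 = 1.293281e+07
Step 3: W^2 = 1.293281e+07 * 7.36550e-15 * 0.593 = 5.64872e-08
Step 4: W = sqrt(5.64872e-08) = 2.377e-04 cm = 2.377 um

2.377


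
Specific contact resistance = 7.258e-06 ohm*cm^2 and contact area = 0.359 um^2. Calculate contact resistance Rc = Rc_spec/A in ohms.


Step 1: Convert area to cm^2: 0.359 um^2 = 3.5900e-09 cm^2
Step 2: Rc = Rc_spec / A = 7.258e-06 / 3.5900e-09
Step 3: Rc = 2.02e+03 ohms

2.02e+03


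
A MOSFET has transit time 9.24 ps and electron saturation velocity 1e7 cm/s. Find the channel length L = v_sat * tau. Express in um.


Step 1: tau in seconds = 9.24 ps * 1e-12 = 9.2400e-12 s
Step 2: L = v_sat * tau = 1e7 * 9.2400e-12 = 9.2400e-05 cm
Step 3: L in um = 9.2400e-05 * 1e4 = 0.924 um

0.924


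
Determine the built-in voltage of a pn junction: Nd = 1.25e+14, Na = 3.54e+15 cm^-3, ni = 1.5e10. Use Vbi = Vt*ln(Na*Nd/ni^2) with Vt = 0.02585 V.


Step 1: Compute Na*Nd/ni^2 = 3.54e+15 * 1.25e+14 / (1.5e10)^2 = 1.9667e+09
Step 2: ln(1.9667e+09) = 21.3996
Step 3: Vbi = 0.02585 * 21.3996 = 0.553 V

0.553


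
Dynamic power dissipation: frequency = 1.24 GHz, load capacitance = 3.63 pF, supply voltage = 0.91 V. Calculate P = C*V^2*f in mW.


Step 1: V^2 = 0.91^2 = 0.8281 V^2
Step 2: P = C*V^2*f = 3.63e-12 F * 0.8281 * 1.24e9 Hz
Step 3: P = 3.72744372e-03 W
Step 4: P = 3.727 mW

3.727


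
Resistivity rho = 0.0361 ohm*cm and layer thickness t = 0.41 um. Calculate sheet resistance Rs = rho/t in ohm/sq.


Step 1: Convert thickness to cm: t = 0.41 um = 4.1000e-05 cm
Step 2: Rs = rho / t = 0.0361 / 4.1000e-05
Step 3: Rs = 880.5 ohm/sq

880.5


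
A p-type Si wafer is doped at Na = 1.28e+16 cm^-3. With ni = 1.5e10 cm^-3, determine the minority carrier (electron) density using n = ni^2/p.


Step 1: Majority hole concentration p ≈ Na = 1.28e+16 cm^-3
Step 2: n = ni^2 / Na = (1.5e10)^2 / 1.28e+16
Step 3: n = 1.76e+04 cm^-3

1.76e+04


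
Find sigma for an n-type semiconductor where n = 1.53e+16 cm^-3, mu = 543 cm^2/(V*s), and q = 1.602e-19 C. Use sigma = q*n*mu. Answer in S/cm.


Step 1: sigma = q * n * mu
Step 2: sigma = 1.602e-19 * 1.53e+16 * 543
Step 3: sigma = 1.331e+00 S/cm

1.331e+00


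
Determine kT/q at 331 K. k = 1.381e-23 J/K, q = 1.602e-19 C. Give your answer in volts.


Step 1: kT = 1.381e-23 * 331 = 4.57111e-21 J
Step 2: Vt = kT/q = 4.57111e-21 / 1.602e-19
Step 3: Vt = 0.02853 V

0.02853


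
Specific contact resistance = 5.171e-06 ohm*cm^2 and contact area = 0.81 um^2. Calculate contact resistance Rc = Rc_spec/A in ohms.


Step 1: Convert area to cm^2: 0.81 um^2 = 8.1000e-09 cm^2
Step 2: Rc = Rc_spec / A = 5.171e-06 / 8.1000e-09
Step 3: Rc = 6.38e+02 ohms

6.38e+02


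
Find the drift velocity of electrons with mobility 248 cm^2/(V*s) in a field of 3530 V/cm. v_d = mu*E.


Step 1: v_d = mu * E
Step 2: v_d = 248 * 3530 = 875440
Step 3: v_d = 8.75e+05 cm/s

8.75e+05


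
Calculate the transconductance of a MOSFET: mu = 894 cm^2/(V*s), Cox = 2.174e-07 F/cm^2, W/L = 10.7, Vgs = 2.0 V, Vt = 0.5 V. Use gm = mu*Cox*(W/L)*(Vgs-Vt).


Step 1: Vov = Vgs - Vt = 2.0 - 0.5 = 1.5 V
Step 2: gm = mu * Cox * (W/L) * Vov
Step 3: gm = 894 * 2.174e-07 * 10.7 * 1.5 = 3.12e-03 S

3.12e-03


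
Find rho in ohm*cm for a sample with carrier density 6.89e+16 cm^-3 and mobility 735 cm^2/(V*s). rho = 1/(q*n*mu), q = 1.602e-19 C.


Step 1: sigma = q * n * mu = 1.602e-19 * 6.89e+16 * 735 = 8.11277e+00 S/cm
Step 2: rho = 1 / sigma = 1 / 8.11277e+00 = 0.1233 ohm*cm

0.1233


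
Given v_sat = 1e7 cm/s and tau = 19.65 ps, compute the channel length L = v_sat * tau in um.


Step 1: tau in seconds = 19.65 ps * 1e-12 = 1.9650e-11 s
Step 2: L = v_sat * tau = 1e7 * 1.9650e-11 = 1.9650e-04 cm
Step 3: L in um = 1.9650e-04 * 1e4 = 1.965 um

1.965


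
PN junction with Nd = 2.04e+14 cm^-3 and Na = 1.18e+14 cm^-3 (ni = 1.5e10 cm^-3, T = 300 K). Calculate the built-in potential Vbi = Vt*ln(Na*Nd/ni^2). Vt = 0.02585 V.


Step 1: Compute Na*Nd/ni^2 = 1.18e+14 * 2.04e+14 / (1.5e10)^2 = 1.0699e+08
Step 2: ln(1.0699e+08) = 18.4882
Step 3: Vbi = 0.02585 * 18.4882 = 0.478 V

0.478


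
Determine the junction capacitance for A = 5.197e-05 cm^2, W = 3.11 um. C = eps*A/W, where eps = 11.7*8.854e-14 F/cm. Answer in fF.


Step 1: eps_Si = 11.7 * 8.854e-14 = 1.035918e-12 F/cm
Step 2: W in cm = 3.11 * 1e-4 = 3.11e-04 cm
Step 3: C = 1.035918e-12 * 5.197e-05 / 3.11e-04 = 1.731082e-13 F
Step 4: C = 173.11 fF

173.11


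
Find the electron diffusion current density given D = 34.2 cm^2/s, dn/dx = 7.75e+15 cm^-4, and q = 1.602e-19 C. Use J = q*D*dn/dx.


Step 1: J = q * D * (dn/dx)
Step 2: J = 1.602e-19 * 34.2 * 7.75e+15
Step 3: J = 4.25e-02 A/cm^2

4.25e-02


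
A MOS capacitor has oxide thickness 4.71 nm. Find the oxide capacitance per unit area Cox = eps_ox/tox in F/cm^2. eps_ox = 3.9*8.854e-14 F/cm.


Step 1: eps_ox = 3.9 * 8.854e-14 = 3.45306e-13 F/cm
Step 2: tox in cm = 4.71 nm * 1e-7 = 4.7100e-07 cm
Step 3: Cox = 3.45306e-13 / 4.7100e-07 = 7.33e-07 F/cm^2

7.33e-07


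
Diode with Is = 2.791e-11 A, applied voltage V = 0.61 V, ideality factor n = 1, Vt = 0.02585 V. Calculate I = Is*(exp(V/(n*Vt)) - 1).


Step 1: V/(n*Vt) = 0.61/(1*0.02585) = 23.5977
Step 2: exp(23.5977) = 1.7715e+10
Step 3: I = 2.791e-11 * (1.7715e+10 - 1) = 4.94e-01 A

4.94e-01


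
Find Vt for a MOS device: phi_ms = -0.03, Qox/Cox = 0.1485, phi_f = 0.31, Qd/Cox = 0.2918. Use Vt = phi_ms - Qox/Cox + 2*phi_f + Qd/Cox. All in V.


Step 1: Vt = phi_ms - Qox/Cox + 2*phi_f + Qd/Cox
Step 2: Vt = -0.03 - 0.1485 + 2*0.31 + 0.2918
Step 3: Vt = -0.03 - 0.1485 + 0.62 + 0.2918
Step 4: Vt = 0.7333 V

0.7333


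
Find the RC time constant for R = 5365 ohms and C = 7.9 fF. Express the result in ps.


Step 1: tau = R * C
Step 2: tau = 5365 * 7.9 fF = 5365 * 7.9e-15 F
Step 3: tau = 4.23835e-11 s = 42.3835 ps

42.3835


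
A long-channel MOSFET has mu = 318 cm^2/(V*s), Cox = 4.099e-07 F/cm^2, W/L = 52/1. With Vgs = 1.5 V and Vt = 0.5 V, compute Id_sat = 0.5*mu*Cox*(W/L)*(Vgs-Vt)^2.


Step 1: Overdrive voltage Vov = Vgs - Vt = 1.5 - 0.5 = 1.0 V
Step 2: W/L = 52/1 = 52
Step 3: Id = 0.5 * 318 * 4.099e-07 * 52 * 1.0^2
Step 4: Id = 3.39e-03 A

3.39e-03


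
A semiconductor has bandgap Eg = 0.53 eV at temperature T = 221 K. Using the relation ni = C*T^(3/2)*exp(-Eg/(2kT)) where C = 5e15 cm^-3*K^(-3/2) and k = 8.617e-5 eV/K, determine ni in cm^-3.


Step 1: Compute kT = 8.617e-5 * 221 = 0.01904357 eV
Step 2: Exponent = -Eg/(2kT) = -0.53/(2*0.01904357) = -13.91546
Step 3: T^(3/2) = 221^1.5 = 3285.40
Step 4: ni = 5e15 * 3285.40 * exp(-13.91546) = 1.49e+13 cm^-3

1.49e+13


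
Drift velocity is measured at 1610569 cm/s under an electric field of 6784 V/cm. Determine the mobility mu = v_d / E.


Step 1: mu = v_d / E
Step 2: mu = 1610569 / 6784
Step 3: mu = 237.41 cm^2/(V*s)

237.41


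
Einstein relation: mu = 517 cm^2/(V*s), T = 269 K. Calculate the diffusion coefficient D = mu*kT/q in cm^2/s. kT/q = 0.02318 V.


Step 1: D = mu * (kT/q)
Step 2: D = 517 * 0.02318
Step 3: D = 11.98 cm^2/s

11.98


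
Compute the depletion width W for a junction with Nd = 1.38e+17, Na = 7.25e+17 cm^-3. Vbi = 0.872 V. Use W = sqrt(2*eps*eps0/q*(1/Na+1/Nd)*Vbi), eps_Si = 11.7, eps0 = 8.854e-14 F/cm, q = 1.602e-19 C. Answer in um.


Step 1: 1/Na + 1/Nd = 1/7.25e+17 + 1/1.38e+17 = 8.62569e-18
Step 2: 2*eps*eps0/q = 2*11.7*8.854e-14/1.602e-19 = 1.293281e+07
Step 3: W^2 = 1.293281e+07 * 8.62569e-18 * 0.872 = 9.72754e-11
Step 4: W = sqrt(9.72754e-11) = 9.863e-06 cm = 0.09863 um

0.09863
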